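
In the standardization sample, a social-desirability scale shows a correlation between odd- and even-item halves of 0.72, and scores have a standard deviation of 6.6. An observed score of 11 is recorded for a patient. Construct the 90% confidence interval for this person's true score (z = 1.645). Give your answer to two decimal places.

r_full = 2·0.72 / (1 + 0.72) ≈ 0.837
SEM = 6.600 · √(1 − 0.837) = 6.600 · √0.163 ≈ 6.600 · 0.403 ≈ 2.663
1.645 · SEM ≈ 4.381
Interval: (6.619, 15.381)

[6.62, 15.38]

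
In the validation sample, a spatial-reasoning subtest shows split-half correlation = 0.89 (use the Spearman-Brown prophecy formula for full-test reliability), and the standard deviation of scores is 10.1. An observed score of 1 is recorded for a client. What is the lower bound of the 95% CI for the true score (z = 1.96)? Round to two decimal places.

-3.78

r_full = 2·0.89 / (1 + 0.89) ≈ 0.94180
SEM = 10.10000 · √(1 − 0.94180) = 10.10000 · √0.05820 ≈ 10.10000 · 0.24125 ≈ 2.43661
Margin = 1.96 · 2.43661 ≈ 4.77576
Lower limit = 1 − 4.77576 ≈ -3.77576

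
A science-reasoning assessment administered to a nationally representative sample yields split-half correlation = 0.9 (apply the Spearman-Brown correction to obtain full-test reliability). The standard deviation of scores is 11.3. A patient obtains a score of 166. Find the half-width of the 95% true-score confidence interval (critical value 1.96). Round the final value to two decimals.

r_full = 2·0.9 / (1 + 0.9) ≃ 0.94737
The standard error of measurement is 11.30000·√(1 − 0.94737) ≃ 11.30000·0.22942 ≃ 2.59240.
Half-width = 1.96·2.59240 ≃ 5.08110

5.08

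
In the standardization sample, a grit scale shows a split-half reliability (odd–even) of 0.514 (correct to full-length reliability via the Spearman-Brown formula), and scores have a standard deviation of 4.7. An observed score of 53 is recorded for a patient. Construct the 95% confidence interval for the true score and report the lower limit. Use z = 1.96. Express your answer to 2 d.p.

Full-length reliability (Spearman-Brown) = 2(0.514)/(1+0.514) ≈ 0.6790
SEM = 4.7000·√(1 − 0.6790) ≈ 2.6629
Half-width = 1.96·2.6629 ≈ 5.2193
Lower limit = 53 − 5.2193 ≈ 47.7807

47.78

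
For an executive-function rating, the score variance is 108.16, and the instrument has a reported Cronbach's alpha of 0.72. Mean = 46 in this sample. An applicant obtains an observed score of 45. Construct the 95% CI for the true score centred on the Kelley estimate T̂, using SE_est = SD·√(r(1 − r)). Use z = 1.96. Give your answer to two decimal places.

[36.13, 54.43]

SD = √108.16 ≃ 10.400
T̂ = r·X + (1 − r)·M = 0.720×45 + 0.280×46 = 32.400 + 12.880 ≃ 45.280
SE_est = SD × √(r(1 − r)) = 10.400 × √0.202 ≃ 10.400 × 0.449 ≃ 4.670
95% CI: 45.280 ± 9.152 ≃ (36.128, 54.432)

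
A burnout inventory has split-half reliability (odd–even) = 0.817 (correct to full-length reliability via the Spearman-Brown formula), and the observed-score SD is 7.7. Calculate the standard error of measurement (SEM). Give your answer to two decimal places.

Spearman-Brown: r = 2(0.817) / (1 + 0.817) = 1.634 / 1.817 ≃ 0.899
SEM = 7.700 × √(1 − 0.899) = 7.700 × √0.101 ≃ 7.700 × 0.317 ≃ 2.444

2.44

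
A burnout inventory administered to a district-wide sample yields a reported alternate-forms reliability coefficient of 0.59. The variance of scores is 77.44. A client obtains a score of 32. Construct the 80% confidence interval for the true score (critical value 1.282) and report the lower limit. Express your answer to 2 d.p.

24.78

SD = √77.44 = 8.800
SEM = 8.800 · √(1 − 0.590) = 8.800 · √0.410 ≈ 8.800 · 0.640 ≈ 5.635
Half-width = 1.282·5.635 ≈ 7.224
Lower bound: 32 − 7.224 = 24.776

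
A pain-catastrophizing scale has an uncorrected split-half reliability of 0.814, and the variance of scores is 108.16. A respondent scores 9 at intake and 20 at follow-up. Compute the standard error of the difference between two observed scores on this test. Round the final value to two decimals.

SD = √108.16 = 10.400
r_full = 2·0.814 / (1 + 0.814) ≈ 0.897
The standard error of measurement is 10.400*√(1 − 0.897) ≈ 10.400*0.320 ≈ 3.330.
SE_diff = SEM * √2 ≈ 3.330 * 1.414 ≈ 4.710

4.71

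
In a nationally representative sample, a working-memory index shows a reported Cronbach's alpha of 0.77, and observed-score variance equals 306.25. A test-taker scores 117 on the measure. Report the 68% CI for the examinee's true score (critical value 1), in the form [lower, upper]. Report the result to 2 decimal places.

[108.61, 125.39]

SD = √306.25 ≈ 17.5000
The standard error of measurement is 17.5000·√(1 − 0.7700) ≈ 17.5000·0.4796 ≈ 8.3927.
Margin = 1 · 8.3927 ≈ 8.3927
CI = 117 ± 8.3927 → [108.6073, 125.3927]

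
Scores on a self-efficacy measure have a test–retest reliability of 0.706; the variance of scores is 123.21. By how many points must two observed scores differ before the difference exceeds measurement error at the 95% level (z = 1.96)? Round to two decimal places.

σ = 123.21^(1/2) = 11.1000
SEM = 11.1000 × √(1 − 0.7060) = 11.1000 × √0.2940 ≈ 11.1000 × 0.5422 ≈ 6.0186
SE_diff = SEM × √2 ≈ 6.0186 × 1.4142 ≈ 8.5116
Smallest detectable difference = 1.96×8.5116 ≈ 16.6828

16.68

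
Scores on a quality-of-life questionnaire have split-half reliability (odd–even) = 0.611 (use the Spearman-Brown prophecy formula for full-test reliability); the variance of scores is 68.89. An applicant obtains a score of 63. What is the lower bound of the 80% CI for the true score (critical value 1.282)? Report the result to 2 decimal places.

SD = √68.89 ≈ 8.300
Spearman-Brown: r = 2(0.611) / (1 + 0.611) = 1.222 / 1.611 ≈ 0.759
SEM = 8.300 * √(1 − 0.759) = 8.300 * √0.241 ≈ 8.300 * 0.491 ≈ 4.079
Margin = 1.282 * 4.079 ≈ 5.229
Lower limit = 63 − 5.229 ≈ 57.771

57.77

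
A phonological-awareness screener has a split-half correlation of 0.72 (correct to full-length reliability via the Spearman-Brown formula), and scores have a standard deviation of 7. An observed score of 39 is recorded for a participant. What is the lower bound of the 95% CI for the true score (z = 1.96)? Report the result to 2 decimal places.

Full-length reliability (Spearman-Brown) = 2(0.72)/(1+0.72) ≈ 0.83721
The standard error of measurement is 7.00000×√(1 − 0.83721) ≈ 7.00000×0.40347 ≈ 2.82431.
Margin = 1.96 × 2.82431 ≈ 5.53565
Lower bound: 39 − 5.53565 = 33.46435

33.46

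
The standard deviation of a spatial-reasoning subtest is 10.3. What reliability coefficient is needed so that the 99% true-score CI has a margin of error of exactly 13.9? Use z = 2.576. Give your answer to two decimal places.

Required SEM = 13.9 / 2.576 ≈ 5.3960
r = 1 − (SEM / SD)² = 1 − (5.3960 / 10.3)² ≈ 1 − 0.2745 ≈ 0.7255

0.73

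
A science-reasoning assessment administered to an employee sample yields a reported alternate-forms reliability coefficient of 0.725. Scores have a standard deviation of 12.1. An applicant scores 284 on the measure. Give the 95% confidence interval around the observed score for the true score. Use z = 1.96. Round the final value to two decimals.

SEM = 12.100*√(1 − 0.725) ≈ 6.345
1.96 * SEM ≈ 12.437
95% CI: 284 ± 12.437 = [271.563, 296.437]

[271.56, 296.44]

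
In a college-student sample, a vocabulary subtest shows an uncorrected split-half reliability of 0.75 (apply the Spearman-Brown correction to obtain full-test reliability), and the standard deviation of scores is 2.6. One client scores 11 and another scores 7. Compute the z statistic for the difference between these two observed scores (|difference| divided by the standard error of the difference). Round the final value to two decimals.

2.88

Full-length reliability (Spearman-Brown) = 2(0.75)/(1+0.75) ≈ 0.8571
SEM = 2.6000*√(1 − 0.8571) ≈ 0.9827
SE_diff = SEM * √2 ≈ 0.9827 * 1.4142 ≈ 1.3898
z = 4 / 1.3898 ≈ 2.8782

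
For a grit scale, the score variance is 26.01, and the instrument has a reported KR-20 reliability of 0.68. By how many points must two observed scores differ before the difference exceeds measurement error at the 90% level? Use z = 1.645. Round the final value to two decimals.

6.71

SD = √26.01 ≈ 5.10000
The standard error of measurement is 5.10000×√(1 − 0.68000) ≈ 5.10000×0.56569 ≈ 2.88500.
SE_diff = SEM × √2 ≈ 2.88500 × 1.41421 ≈ 4.08000
Smallest detectable difference = 1.645×4.08000 ≈ 6.71160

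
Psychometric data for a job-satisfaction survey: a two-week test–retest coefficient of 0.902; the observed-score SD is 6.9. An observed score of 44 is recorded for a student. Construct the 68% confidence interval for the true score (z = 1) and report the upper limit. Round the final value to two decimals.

SEM = 6.900 * √(1 − 0.902) = 6.900 * √0.098 ≈ 6.900 * 0.313 ≈ 2.160
Half-width = 1*2.160 ≈ 2.160
Upper limit = 44 + 2.160 ≈ 46.160

46.16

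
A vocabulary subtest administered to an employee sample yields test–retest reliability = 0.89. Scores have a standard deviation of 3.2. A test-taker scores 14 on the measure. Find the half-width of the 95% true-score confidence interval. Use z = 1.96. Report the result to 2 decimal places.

2.08

The standard error of measurement is 3.200·√(1 − 0.890) ≈ 3.200·0.332 ≈ 1.061.
1.96 · SEM ≈ 2.080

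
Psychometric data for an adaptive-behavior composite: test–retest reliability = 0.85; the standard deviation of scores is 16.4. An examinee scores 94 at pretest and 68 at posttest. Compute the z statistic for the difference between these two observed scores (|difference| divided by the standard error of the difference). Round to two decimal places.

SEM = 16.400 · √(1 − 0.850) = 16.400 · √0.150 ≈ 16.400 · 0.387 ≈ 6.352
Standard error of the difference = 6.352·√2 ≈ 8.983
z = 26 / 8.983 ≈ 2.894

2.89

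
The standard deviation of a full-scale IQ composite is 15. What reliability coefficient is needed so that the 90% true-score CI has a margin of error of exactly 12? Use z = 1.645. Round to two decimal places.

0.76

Required SEM = 12 / 1.645 ≃ 7.2948
Required reliability = 1 − (SEM/SD)² = 1 − 0.2365 ≃ 0.7635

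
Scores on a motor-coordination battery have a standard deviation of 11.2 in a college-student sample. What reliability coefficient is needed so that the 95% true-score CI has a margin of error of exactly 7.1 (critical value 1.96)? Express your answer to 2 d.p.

0.90

SEM needed = half-width / z = 7.1/1.96 ≈ 3.6224
r = 1 − (SEM / SD)² = 1 − (3.6224 / 11.2)² ≈ 1 − 0.1046 ≈ 0.8954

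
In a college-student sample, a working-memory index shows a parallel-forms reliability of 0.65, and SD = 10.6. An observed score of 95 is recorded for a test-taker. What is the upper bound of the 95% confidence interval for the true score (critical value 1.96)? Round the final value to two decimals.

107.29

SEM = 10.6000 * √(1 − 0.6500) = 10.6000 * √0.3500 ≈ 10.6000 * 0.5916 ≈ 6.2710
1.96 * SEM ≈ 12.2912
Upper limit = 95 + 12.2912 ≈ 107.2912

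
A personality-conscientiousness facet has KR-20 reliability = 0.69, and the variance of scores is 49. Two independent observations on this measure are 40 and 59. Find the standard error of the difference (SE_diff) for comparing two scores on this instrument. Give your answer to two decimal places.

SD = √49 ≈ 7.000
SEM = 7.000×√(1 − 0.690) ≈ 3.897
Standard error of the difference = 3.897·√2 ≈ 5.512

5.51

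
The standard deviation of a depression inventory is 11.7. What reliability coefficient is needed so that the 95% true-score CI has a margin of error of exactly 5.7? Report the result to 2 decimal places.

0.94

SEM needed = half-width / z = 5.7/1.96 ≈ 2.908
Required reliability = 1 − (SEM/SD)² = 1 − 0.062 ≈ 0.938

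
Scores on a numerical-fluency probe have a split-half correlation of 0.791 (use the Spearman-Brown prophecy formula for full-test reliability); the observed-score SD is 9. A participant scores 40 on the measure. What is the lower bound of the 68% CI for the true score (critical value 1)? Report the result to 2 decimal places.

r_full = 2·0.791 / (1 + 0.791) ≈ 0.8833
SEM = 9.0000 · √(1 − 0.8833) = 9.0000 · √0.1167 ≈ 9.0000 · 0.3416 ≈ 3.0745
1 · SEM ≈ 3.0745
Lower bound: 40 − 3.0745 = 36.9255

36.93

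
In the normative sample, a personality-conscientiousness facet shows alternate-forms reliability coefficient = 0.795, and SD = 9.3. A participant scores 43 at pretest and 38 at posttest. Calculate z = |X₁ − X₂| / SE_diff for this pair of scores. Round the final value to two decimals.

The standard error of measurement is 9.30000*√(1 − 0.79500) ≈ 9.30000*0.45277 ≈ 4.21075.
Standard error of the difference = 4.21075·√2 ≈ 5.95491
z = |43 − 38| / 5.95491 = 5 / 5.95491 ≈ 0.83964

0.84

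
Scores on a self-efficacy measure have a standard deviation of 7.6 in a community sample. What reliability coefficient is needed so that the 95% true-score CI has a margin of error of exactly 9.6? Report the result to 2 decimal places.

0.58

Required SEM = 9.6 / 1.96 ≈ 4.8980
Required reliability = 1 − (SEM/SD)² = 1 − 0.4153 ≈ 0.5847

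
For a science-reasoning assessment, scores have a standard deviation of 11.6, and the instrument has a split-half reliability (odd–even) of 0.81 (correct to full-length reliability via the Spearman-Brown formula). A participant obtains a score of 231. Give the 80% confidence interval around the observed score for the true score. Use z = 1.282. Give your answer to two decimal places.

Spearman-Brown: r = 2(0.81) / (1 + 0.81) = 1.620 / 1.810 ≃ 0.895
SEM = 11.600×√(1 − 0.895) ≃ 3.758
Margin = 1.282 × 3.758 ≃ 4.818
80% CI: 231 ± 4.818 = [226.182, 235.818]

[226.18, 235.82]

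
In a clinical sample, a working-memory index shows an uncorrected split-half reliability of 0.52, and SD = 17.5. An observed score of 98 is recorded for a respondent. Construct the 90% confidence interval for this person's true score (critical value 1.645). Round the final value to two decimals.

[81.82, 114.18]

Full-length reliability (Spearman-Brown) = 2(0.52)/(1+0.52) ≈ 0.684
The standard error of measurement is 17.500*√(1 − 0.684) ≈ 17.500*0.562 ≈ 9.834.
1.645 * SEM ≈ 16.177
CI = 98 ± 16.177 → [81.823, 114.177]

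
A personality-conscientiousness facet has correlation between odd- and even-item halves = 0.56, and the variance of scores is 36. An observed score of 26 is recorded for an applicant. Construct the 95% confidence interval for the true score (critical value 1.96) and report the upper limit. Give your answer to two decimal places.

SD = √36 = 6.000
r_full = 2·0.56 / (1 + 0.56) ≈ 0.718
SEM = 6.000×√(1 − 0.718) ≈ 3.187
Half-width = 1.96×3.187 ≈ 6.246
Upper limit = 26 + 6.246 ≈ 32.246

32.25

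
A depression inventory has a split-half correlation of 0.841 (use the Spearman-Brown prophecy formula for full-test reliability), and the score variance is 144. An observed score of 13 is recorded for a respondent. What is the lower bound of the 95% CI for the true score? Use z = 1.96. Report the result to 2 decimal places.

σ = 144^(1/2) = 12.0000
Full-length reliability (Spearman-Brown) = 2(0.841)/(1+0.841) ≈ 0.9136
The standard error of measurement is 12.0000*√(1 − 0.9136) ≈ 12.0000*0.2939 ≈ 3.5266.
1.96 * SEM ≈ 6.9121
Lower bound: 13 − 6.9121 = 6.0879

6.09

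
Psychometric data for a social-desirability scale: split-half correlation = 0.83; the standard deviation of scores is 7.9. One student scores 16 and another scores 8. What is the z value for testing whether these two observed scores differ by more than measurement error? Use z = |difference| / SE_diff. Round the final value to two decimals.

2.35

Full-length reliability (Spearman-Brown) = 2(0.83)/(1+0.83) ≈ 0.9071
SEM = 7.9000*√(1 − 0.9071) ≈ 2.4078
Standard error of the difference = 2.4078·√2 ≈ 3.4052
z = |16 − 8| / 3.4052 = 8 / 3.4052 ≈ 2.3494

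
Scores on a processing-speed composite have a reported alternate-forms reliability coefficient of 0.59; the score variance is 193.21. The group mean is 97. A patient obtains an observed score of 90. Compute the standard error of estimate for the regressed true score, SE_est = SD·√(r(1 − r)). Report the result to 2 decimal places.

6.84

SD = √193.21 = 13.9000
SE_est = 13.9000·√[r(1 − r)] ≈ 6.8365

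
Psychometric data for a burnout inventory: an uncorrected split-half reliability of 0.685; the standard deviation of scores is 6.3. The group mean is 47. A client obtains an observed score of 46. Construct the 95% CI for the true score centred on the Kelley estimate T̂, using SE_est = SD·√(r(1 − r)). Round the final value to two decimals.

Full-length reliability (Spearman-Brown) = 2(0.685)/(1+0.685) ≃ 0.8131
T̂ = r·X + (1 − r)·M = 0.8131*46 + 0.1869*47 ≃ 37.4006 + 8.7864 ≃ 46.1869
SE_est = 6.3000*√(0.8131*0.1869) ≃ 2.4562
CI = 46.1869 ± 1.96 * 2.4562 → [41.3729, 51.0010]

[41.37, 51.00]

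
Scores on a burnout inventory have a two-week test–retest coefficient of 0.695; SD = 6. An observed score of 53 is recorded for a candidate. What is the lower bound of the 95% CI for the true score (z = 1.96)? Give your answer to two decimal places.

SEM = 6.00000 * √(1 − 0.69500) = 6.00000 * √0.30500 ≃ 6.00000 * 0.55227 ≃ 3.31361
Margin = 1.96 * 3.31361 ≃ 6.49467
Lower limit = 53 − 6.49467 ≃ 46.50533

46.51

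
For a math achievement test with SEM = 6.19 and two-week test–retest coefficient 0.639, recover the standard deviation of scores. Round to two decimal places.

10.30

SD = SEM / √(1 − r) = 6.19 / √0.361 ≃ 6.19 / 0.601 ≃ 10.302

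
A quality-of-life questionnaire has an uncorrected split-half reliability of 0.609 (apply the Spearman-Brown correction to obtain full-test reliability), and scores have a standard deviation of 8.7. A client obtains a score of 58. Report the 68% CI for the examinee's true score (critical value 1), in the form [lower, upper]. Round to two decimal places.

[53.71, 62.29]

r_full = 2·0.609 / (1 + 0.609) ≃ 0.7570
SEM = 8.7000 × √(1 − 0.7570) = 8.7000 × √0.2430 ≃ 8.7000 × 0.4930 ≃ 4.2887
1 × SEM ≃ 4.2887
CI = 58 ± 4.2887 → [53.7113, 62.2887]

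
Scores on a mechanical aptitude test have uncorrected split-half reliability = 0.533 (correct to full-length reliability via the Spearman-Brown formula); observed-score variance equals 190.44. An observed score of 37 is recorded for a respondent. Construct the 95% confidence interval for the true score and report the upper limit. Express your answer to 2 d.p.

51.93

σ = 190.44^(1/2) = 13.8000
Full-length reliability (Spearman-Brown) = 2(0.533)/(1+0.533) ≈ 0.6954
SEM = 13.8000 * √(1 − 0.6954) = 13.8000 * √0.3046 ≈ 13.8000 * 0.5519 ≈ 7.6167
1.96 * SEM ≈ 14.9287
Upper bound: 37 + 14.9287 = 51.9287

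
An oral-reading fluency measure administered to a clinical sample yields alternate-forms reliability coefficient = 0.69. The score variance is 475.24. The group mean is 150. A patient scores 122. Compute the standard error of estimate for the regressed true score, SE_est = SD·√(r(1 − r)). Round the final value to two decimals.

10.08

σ = 475.24^(1/2) = 21.800
SE_est = 21.800·√[r(1 − r)] ≈ 10.082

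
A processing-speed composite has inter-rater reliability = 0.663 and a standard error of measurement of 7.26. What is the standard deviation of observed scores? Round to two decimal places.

σ = SEM·(1 − r)^(−1/2) ≃ 7.26·1.7226 ≃ 12.5061

12.51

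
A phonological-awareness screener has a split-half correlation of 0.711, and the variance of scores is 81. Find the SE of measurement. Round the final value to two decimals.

3.70

SD = √81 ≈ 9.0000
Full-length reliability (Spearman-Brown) = 2(0.711)/(1+0.711) ≈ 0.8311
SEM = 9.0000×√(1 − 0.8311) ≈ 3.6988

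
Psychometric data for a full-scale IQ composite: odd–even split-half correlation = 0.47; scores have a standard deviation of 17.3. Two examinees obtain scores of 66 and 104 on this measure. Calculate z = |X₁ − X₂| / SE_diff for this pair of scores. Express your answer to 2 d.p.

2.59

r_full = 2·0.47 / (1 + 0.47) ≃ 0.639
SEM = 17.300 * √(1 − 0.639) = 17.300 * √0.361 ≃ 17.300 * 0.600 ≃ 10.388
SE_diff = √2 * SEM ≃ 14.691
z = |66 − 104| / 14.691 = 38 / 14.691 ≃ 2.587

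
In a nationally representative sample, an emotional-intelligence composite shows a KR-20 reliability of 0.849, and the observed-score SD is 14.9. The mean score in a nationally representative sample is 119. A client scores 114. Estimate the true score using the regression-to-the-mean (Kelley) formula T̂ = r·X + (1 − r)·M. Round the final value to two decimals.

Estimated true score = 0.849×114 + (1 − 0.849)×119 ≈ 114.755

114.76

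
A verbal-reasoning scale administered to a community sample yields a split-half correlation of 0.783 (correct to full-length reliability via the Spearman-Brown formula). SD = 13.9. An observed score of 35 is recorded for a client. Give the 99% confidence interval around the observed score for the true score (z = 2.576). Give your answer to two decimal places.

[22.51, 47.49]

Spearman-Brown: r = 2(0.783) / (1 + 0.783) = 1.56600 / 1.78300 ≃ 0.87830
SEM = 13.90000 · √(1 − 0.87830) = 13.90000 · √0.12170 ≃ 13.90000 · 0.34886 ≃ 4.84919
Margin = 2.576 · 4.84919 ≃ 12.49151
CI = 35 ± 12.49151 → [22.50849, 47.49151]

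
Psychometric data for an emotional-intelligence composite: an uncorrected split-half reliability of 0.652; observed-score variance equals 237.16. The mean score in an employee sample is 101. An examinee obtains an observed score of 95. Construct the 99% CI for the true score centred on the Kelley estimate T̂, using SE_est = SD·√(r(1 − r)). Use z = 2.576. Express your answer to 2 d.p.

[80.09, 112.44]

σ = 237.16^(1/2) = 15.400
r_full = 2·0.652 / (1 + 0.652) ≈ 0.789
T̂ = r·X + (1 − r)·M = 0.789·95 + 0.211·101 ≈ 74.988 + 21.276 ≈ 96.264
SE_est = SD · √(r(1 − r)) = 15.400 · √0.166 ≈ 15.400 · 0.408 ≈ 6.280
CI = 96.264 ± 2.576 · 6.280 → [80.087, 112.440]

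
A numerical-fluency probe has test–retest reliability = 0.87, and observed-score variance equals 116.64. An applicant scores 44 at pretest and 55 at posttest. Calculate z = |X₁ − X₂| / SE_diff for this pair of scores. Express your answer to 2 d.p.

2.00

SD = √116.64 ≃ 10.8000
SEM = 10.8000×√(1 − 0.8700) ≃ 3.8940
Standard error of the difference = 3.8940·√2 ≃ 5.5069
z = |44 − 55| / 5.5069 = 11 / 5.5069 ≃ 1.9975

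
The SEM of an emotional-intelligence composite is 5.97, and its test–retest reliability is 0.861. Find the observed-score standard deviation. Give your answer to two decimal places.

16.01

SD = 5.97 / √(1 − 0.861) ≈ 16.013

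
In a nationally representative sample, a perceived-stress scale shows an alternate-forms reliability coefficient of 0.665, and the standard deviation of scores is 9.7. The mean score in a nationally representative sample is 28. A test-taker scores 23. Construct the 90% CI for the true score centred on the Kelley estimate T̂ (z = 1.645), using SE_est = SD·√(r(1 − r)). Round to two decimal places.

Estimated true score = 0.665*23 + (1 − 0.665)*28 ≃ 24.675
SE_est = SD * √(r(1 − r)) = 9.700 * √0.223 ≃ 9.700 * 0.472 ≃ 4.578
CI = 24.675 ± 1.645 * 4.578 → [17.144, 32.206]

[17.14, 32.21]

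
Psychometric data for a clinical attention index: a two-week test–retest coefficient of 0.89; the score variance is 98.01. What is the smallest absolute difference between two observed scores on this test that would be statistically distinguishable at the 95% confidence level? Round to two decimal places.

σ = 98.01^(1/2) = 9.90000
SEM = 9.90000 · √(1 − 0.89000) = 9.90000 · √0.11000 ≈ 9.90000 · 0.33166 ≈ 3.28346
SE_diff = SEM · √2 ≈ 3.28346 · 1.41421 ≈ 4.64351
Smallest detectable difference = 1.96·4.64351 ≈ 9.10128

9.10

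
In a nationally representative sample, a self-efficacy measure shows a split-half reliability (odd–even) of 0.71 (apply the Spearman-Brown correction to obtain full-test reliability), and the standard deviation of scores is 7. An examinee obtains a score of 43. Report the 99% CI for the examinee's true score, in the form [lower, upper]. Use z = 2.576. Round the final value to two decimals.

[35.57, 50.43]

Full-length reliability (Spearman-Brown) = 2(0.71)/(1+0.71) ≈ 0.8304
SEM = 7.0000 * √(1 − 0.8304) = 7.0000 * √0.1696 ≈ 7.0000 * 0.4118 ≈ 2.8827
Half-width = 2.576*2.8827 ≈ 7.4258
CI = 43 ± 7.4258 → [35.5742, 50.4258]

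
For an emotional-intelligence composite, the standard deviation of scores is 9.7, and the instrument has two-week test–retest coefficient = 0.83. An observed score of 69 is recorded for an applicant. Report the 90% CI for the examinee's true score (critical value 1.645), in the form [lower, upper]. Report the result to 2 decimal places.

SEM = 9.7000*√(1 − 0.8300) ≈ 3.9994
Margin = 1.645 * 3.9994 ≈ 6.5790
CI = 69 ± 6.5790 → [62.4210, 75.5790]

[62.42, 75.58]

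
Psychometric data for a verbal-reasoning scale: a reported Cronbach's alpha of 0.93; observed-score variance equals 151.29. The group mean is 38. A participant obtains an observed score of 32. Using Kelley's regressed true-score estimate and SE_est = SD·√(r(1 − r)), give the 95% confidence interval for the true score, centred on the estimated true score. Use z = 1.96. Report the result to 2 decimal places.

[26.27, 38.57]

σ = 151.29^(1/2) = 12.30000
T̂ = 0.93000(32) + 0.07000(38) ≃ 32.42000
SE_est = 12.30000·√[r(1 − r)] ≃ 3.13831
CI = 32.42000 ± 1.96 × 3.13831 → [26.26892, 38.57108]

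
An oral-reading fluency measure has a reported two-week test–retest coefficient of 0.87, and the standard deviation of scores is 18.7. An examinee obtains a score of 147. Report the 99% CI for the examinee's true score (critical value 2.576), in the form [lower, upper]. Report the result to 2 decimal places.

[129.63, 164.37]

SEM = 18.700*√(1 − 0.870) ≃ 6.742
2.576 * SEM ≃ 17.368
CI = 147 ± 17.368 → [129.632, 164.368]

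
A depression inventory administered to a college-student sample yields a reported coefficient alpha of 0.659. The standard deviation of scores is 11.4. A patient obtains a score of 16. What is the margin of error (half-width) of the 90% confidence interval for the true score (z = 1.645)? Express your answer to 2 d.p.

10.95

SEM = 11.4000*√(1 − 0.6590) ≈ 6.6571
Margin = 1.645 * 6.6571 ≈ 10.9509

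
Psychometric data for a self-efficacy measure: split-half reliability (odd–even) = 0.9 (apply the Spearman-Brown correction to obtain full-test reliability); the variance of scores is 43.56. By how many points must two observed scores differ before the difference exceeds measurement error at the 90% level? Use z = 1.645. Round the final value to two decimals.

3.52

SD = √43.56 ≈ 6.60000
Full-length reliability (Spearman-Brown) = 2(0.9)/(1+0.9) ≈ 0.94737
SEM = 6.60000×√(1 − 0.94737) ≈ 1.51414
SE_diff = SEM × √2 ≈ 1.51414 × 1.41421 ≈ 2.14132
Minimum reliable difference = 1.645 × SE_diff ≈ 1.645 × 2.14132 ≈ 3.52248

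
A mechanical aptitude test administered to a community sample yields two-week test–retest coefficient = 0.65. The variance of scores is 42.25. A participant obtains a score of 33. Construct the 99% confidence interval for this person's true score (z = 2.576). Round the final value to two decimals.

[23.09, 42.91]

σ = 42.25^(1/2) = 6.5000
SEM = 6.5000 · √(1 − 0.6500) = 6.5000 · √0.3500 ≃ 6.5000 · 0.5916 ≃ 3.8455
2.576 · SEM ≃ 9.9059
Interval: (23.0941, 42.9059)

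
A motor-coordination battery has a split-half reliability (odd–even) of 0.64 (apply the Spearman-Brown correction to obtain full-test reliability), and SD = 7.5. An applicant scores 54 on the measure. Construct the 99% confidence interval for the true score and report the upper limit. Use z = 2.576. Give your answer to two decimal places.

63.05

r_full = 2·0.64 / (1 + 0.64) ≃ 0.780
SEM = 7.500 * √(1 − 0.780) = 7.500 * √0.220 ≃ 7.500 * 0.469 ≃ 3.514
2.576 * SEM ≃ 9.052
Upper limit = 54 + 9.052 ≃ 63.052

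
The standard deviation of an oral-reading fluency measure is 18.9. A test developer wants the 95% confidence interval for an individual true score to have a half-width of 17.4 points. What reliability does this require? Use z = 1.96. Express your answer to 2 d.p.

0.78

Required SEM = 17.4 / 1.96 ≈ 8.878
r = 1 − (8.878/18.9)² ≈ 1 − 0.221 ≈ 0.779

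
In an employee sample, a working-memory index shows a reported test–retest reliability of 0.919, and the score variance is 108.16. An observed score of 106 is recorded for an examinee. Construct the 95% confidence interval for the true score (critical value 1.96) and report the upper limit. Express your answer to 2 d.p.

111.80

SD = √108.16 = 10.4000
SEM = 10.4000 × √(1 − 0.9190) = 10.4000 × √0.0810 ≃ 10.4000 × 0.2846 ≃ 2.9599
Half-width = 1.96×2.9599 ≃ 5.8014
Upper limit = 106 + 5.8014 ≃ 111.8014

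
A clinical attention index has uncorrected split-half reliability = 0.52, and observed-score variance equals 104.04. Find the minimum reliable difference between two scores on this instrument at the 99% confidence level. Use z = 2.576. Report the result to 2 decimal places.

SD = √104.04 ≈ 10.200
Spearman-Brown: r = 2(0.52) / (1 + 0.52) = 1.040 / 1.520 ≈ 0.684
SEM = 10.200 · √(1 − 0.684) = 10.200 · √0.316 ≈ 10.200 · 0.562 ≈ 5.732
SE_diff = SEM · √2 ≈ 5.732 · 1.414 ≈ 8.106
Smallest detectable difference = 2.576·8.106 ≈ 20.881

20.88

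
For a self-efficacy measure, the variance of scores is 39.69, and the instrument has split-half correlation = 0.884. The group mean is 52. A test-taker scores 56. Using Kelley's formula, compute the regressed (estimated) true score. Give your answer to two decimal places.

55.75

Full-length reliability (Spearman-Brown) = 2(0.884)/(1+0.884) ≈ 0.9384
Estimated true score = 0.9384×56 + (1 − 0.9384)×52 ≈ 55.7537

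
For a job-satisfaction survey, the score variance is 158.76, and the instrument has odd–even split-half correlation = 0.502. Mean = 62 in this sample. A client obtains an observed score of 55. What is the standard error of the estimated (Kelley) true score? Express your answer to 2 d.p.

5.93

SD = √158.76 ≈ 12.600
r_full = 2·0.502 / (1 + 0.502) ≈ 0.668
SE_est = SD · √(r(1 − r)) = 12.600 · √0.222 ≈ 12.600 · 0.471 ≈ 5.932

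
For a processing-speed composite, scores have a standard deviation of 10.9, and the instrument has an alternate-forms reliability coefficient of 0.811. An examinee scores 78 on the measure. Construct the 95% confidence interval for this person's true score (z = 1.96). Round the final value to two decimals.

The standard error of measurement is 10.9000*√(1 − 0.8110) ≃ 10.9000*0.4347 ≃ 4.7387.
Half-width = 1.96*4.7387 ≃ 9.2878
95% CI: 78 ± 9.2878 = [68.7122, 87.2878]

[68.71, 87.29]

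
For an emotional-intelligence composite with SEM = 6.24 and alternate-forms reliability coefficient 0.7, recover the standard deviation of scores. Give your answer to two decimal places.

SD = SEM / √(1 − r) = 6.24 / √0.3000 ≈ 6.24 / 0.5477 ≈ 11.3926

11.39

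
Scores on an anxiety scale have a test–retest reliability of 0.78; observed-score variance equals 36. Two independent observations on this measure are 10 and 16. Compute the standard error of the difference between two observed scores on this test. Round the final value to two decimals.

3.98

SD = √36 ≈ 6.0000
The standard error of measurement is 6.0000×√(1 − 0.7800) ≈ 6.0000×0.4690 ≈ 2.8142.
Standard error of the difference = 2.8142·√2 ≈ 3.9799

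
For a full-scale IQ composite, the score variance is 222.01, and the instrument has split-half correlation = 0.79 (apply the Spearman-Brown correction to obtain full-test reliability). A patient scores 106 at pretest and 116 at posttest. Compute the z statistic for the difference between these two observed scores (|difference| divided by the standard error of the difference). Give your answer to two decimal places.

1.39

SD = √222.01 ≃ 14.90000
Full-length reliability (Spearman-Brown) = 2(0.79)/(1+0.79) ≃ 0.88268
SEM = 14.90000 * √(1 − 0.88268) = 14.90000 * √0.11732 ≃ 14.90000 * 0.34252 ≃ 5.10352
SE_diff = √2 * SEM ≃ 7.21746
z = |106 − 116| / 7.21746 = 10 / 7.21746 ≃ 1.38553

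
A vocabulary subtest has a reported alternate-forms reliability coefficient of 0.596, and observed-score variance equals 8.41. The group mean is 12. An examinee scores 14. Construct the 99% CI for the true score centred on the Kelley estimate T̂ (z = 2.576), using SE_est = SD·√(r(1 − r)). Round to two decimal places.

SD = √8.41 ≈ 2.900
Estimated true score = 0.596×14 + (1 − 0.596)×12 ≈ 13.192
SE_est = SD × √(r(1 − r)) = 2.900 × √0.241 ≈ 2.900 × 0.491 ≈ 1.423
CI = 13.192 ± 2.576 × 1.423 → [9.526, 16.858]

[9.53, 16.86]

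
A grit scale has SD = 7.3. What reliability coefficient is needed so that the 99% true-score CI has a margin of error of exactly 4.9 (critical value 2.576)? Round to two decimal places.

0.93

Required SEM = 4.9 / 2.576 ≈ 1.9022
Required reliability = 1 − (SEM/SD)² = 1 − 0.0679 ≈ 0.9321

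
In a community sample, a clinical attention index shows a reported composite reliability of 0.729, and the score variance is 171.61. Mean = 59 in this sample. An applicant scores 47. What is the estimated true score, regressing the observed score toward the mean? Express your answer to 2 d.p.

50.25

Estimated true score = 0.7290×47 + (1 − 0.7290)×59 ≈ 50.2520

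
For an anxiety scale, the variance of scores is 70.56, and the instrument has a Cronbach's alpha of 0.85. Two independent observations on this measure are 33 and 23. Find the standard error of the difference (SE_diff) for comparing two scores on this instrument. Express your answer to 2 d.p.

SD = √70.56 = 8.4000
SEM = 8.4000·√(1 − 0.8500) ≈ 3.2533
SE_diff = √2 · SEM ≈ 4.6009

4.60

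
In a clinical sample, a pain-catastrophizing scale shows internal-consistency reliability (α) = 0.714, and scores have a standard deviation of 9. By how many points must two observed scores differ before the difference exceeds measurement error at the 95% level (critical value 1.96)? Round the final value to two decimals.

SEM = 9.0000·√(1 − 0.7140) ≈ 4.8131
Standard error of the difference = 4.8131·√2 ≈ 6.8068
Minimum reliable difference = 1.96 · SE_diff ≈ 1.96 · 6.8068 ≈ 13.3413

13.34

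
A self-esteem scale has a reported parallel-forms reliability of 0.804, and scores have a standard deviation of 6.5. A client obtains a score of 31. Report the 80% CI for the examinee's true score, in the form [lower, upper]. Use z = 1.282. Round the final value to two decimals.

The standard error of measurement is 6.500*√(1 − 0.804) ≈ 6.500*0.443 ≈ 2.878.
Margin = 1.282 * 2.878 ≈ 3.689
CI = 31 ± 3.689 → [27.311, 34.689]

[27.31, 34.69]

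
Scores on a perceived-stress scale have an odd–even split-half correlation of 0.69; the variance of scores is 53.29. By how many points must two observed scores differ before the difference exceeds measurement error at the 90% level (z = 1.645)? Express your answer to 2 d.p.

σ = 53.29^(1/2) = 7.3000
Spearman-Brown: r = 2(0.69) / (1 + 0.69) = 1.3800 / 1.6900 ≃ 0.8166
The standard error of measurement is 7.3000×√(1 − 0.8166) ≃ 7.3000×0.4283 ≃ 3.1265.
SE_diff = SEM × √2 ≃ 3.1265 × 1.4142 ≃ 4.4216
Minimum reliable difference = 1.645 × SE_diff ≃ 1.645 × 4.4216 ≃ 7.2735

7.27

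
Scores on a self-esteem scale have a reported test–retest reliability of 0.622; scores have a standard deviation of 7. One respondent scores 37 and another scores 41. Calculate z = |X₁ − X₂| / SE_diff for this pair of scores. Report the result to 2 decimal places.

SEM = 7.00000 × √(1 − 0.62200) = 7.00000 × √0.37800 ≈ 7.00000 × 0.61482 ≈ 4.30372
SE_diff = √2 × SEM ≈ 6.08638
z = 4 / 6.08638 ≈ 0.65721

0.66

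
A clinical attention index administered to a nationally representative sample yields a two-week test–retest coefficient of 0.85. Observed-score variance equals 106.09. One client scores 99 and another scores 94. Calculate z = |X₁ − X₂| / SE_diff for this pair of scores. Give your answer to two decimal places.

0.89

σ = 106.09^(1/2) = 10.3000
SEM = 10.3000*√(1 − 0.8500) ≈ 3.9892
SE_diff = √2 * SEM ≈ 5.6415
z = |99 − 94| / 5.6415 = 5 / 5.6415 ≈ 0.8863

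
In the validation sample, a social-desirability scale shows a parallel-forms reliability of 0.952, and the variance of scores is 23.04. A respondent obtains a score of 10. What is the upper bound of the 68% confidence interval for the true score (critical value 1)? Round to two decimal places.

11.05

SD = √23.04 = 4.8000
The standard error of measurement is 4.8000·√(1 − 0.9520) ≈ 4.8000·0.2191 ≈ 1.0516.
Half-width = 1·1.0516 ≈ 1.0516
Upper limit = 10 + 1.0516 ≈ 11.0516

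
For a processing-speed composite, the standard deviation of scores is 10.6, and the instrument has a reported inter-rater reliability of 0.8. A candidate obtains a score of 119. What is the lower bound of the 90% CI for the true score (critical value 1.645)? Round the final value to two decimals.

111.20

SEM = 10.6000·√(1 − 0.8000) ≈ 4.7405
Half-width = 1.645·4.7405 ≈ 7.7981
Lower bound: 119 − 7.7981 = 111.2019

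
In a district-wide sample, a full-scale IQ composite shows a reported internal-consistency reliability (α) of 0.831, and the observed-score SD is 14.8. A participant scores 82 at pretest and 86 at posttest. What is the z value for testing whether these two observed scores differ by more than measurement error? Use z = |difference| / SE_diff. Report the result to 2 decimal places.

SEM = 14.8000*√(1 − 0.8310) ≈ 6.0842
Standard error of the difference = 6.0842·√2 ≈ 8.6044
z = |82 − 86| / 8.6044 = 4 / 8.6044 ≈ 0.4649

0.46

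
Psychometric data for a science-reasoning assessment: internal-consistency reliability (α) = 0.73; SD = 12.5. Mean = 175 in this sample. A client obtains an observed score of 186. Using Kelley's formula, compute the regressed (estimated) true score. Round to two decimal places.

Estimated true score = 0.730×186 + (1 − 0.730)×175 ≈ 183.030

183.03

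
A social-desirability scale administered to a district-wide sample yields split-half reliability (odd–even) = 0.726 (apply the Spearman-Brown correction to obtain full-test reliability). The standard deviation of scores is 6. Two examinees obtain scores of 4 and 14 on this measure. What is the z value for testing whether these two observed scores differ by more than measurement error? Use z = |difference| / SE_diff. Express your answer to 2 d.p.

r_full = 2·0.726 / (1 + 0.726) ≃ 0.841
SEM = 6.000·√(1 − 0.841) ≃ 2.391
SE_diff = SEM · √2 ≃ 2.391 · 1.414 ≃ 3.381
z = |4 − 14| / 3.381 = 10 / 3.381 ≃ 2.958

2.96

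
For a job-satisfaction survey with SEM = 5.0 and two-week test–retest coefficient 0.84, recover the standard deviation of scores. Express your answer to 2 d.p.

SD = 5.0 / √(1 − 0.84) ≃ 12.5000

12.50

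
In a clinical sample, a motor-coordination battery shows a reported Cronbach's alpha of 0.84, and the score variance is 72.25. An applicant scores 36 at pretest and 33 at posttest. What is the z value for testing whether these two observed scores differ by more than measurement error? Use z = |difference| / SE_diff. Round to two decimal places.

SD = √72.25 = 8.500
SEM = 8.500*√(1 − 0.840) ≈ 3.400
SE_diff = √2 * SEM ≈ 4.808
z = |36 − 33| / 4.808 = 3 / 4.808 ≈ 0.624

0.62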